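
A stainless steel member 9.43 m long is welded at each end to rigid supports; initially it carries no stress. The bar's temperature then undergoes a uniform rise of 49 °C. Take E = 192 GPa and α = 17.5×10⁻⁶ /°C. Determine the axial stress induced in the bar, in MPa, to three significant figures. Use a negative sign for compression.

-165 MPa

Free thermal expansion αLΔT = 17.5e-6 · 9430 · 49 = 8.086 mm.
The walls impose strain ε = −(8.086)/9430 = -8.5750e-04; σ = Eε = 192000 · -8.5750e-04 = -164.6 MPa.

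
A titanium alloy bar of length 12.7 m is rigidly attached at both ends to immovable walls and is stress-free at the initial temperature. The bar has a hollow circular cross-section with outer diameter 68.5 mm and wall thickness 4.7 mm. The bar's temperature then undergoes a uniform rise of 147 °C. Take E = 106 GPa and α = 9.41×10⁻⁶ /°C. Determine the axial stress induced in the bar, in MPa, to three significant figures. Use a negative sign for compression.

-147 MPa

Free thermal expansion αLΔT = 9.41e-6 · 12700 · 147 = 17.57 mm.
The walls impose strain ε = −(17.57)/12700 = -1.3833e-03; σ = Eε = 106000 · -1.3833e-03 = -146.6 MPa.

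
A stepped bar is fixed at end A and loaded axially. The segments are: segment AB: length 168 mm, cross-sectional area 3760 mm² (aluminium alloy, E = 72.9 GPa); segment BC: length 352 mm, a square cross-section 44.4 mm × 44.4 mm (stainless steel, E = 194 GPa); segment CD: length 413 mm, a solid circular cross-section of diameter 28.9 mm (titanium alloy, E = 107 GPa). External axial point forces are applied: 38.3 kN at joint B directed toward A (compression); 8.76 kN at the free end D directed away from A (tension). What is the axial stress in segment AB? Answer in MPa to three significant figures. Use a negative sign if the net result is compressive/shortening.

Internal axial forces (sectioning from the free end, tension +): N_CD = 8.76 kN, N_BC = 8.76 kN, N_AB = -29.54 kN.
σ_AB = N_AB/A_AB = -29540/3760 = -7.856 MPa.

-7.86 MPa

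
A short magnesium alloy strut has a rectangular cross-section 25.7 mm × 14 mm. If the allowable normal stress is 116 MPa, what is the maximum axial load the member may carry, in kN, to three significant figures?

A = 359.8 mm².
P_max = σ_allow · A = 116 · 359.8 = 41740 N = 41.74 kN.

41.7 kN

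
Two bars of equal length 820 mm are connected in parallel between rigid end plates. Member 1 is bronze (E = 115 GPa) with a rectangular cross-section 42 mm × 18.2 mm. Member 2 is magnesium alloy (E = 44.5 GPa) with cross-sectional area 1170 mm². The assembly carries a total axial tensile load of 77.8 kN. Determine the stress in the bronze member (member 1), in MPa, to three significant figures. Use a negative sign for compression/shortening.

63.9 MPa

A_1 = 764.4 mm².
Equal strain + equilibrium ⇒ each member carries load in proportion to AE: A₁E₁ = 87910000 N, A₂E₂ = 52060000 N, ΣAE = 140000000 N.
σ₁ = P·E₁/ΣAE = 77800·115000/140000000 = 63.92 MPa.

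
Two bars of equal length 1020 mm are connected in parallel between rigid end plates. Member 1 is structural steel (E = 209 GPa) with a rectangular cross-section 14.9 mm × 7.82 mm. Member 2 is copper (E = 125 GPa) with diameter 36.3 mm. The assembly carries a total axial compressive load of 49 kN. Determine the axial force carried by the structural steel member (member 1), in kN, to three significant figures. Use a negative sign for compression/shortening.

A_1 = 116.5 mm².
A_2 = 1035 mm².
Equal strain + equilibrium ⇒ each member carries load in proportion to AE: A₁E₁ = 24350000 N, A₂E₂ = 129400000 N, ΣAE = 153700000 N.
F₁ = P·A₁E₁/ΣAE = -49000·24350000/153700000 = -7763 N.

-7.76 kN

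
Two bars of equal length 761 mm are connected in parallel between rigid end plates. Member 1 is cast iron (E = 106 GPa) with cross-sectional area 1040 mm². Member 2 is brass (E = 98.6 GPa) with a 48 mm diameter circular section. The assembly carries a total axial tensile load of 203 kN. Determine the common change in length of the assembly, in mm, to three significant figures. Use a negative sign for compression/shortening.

0.535 mm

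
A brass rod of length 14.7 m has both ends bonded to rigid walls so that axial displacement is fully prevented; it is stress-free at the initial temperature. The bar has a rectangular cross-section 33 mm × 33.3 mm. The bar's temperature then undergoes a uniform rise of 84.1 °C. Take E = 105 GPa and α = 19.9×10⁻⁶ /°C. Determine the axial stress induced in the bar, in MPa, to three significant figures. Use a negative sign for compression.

Free thermal expansion αLΔT = 19.9e-6 · 14700 · 84.1 = 24.6 mm.
The walls impose strain ε = −(24.6)/14700 = -1.6736e-03; σ = Eε = 105000 · -1.6736e-03 = -175.7 MPa.

-176 MPa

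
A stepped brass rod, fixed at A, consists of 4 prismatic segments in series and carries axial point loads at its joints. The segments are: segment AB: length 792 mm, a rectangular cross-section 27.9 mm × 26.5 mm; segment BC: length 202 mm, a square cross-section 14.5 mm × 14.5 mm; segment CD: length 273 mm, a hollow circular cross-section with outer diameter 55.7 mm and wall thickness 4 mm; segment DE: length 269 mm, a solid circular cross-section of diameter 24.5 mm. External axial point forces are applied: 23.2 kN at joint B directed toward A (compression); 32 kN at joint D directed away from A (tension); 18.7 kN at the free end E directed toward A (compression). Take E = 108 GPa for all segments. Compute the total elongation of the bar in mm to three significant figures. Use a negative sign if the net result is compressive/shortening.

Internal axial forces (sectioning from the free end, tension +): N_DE = -18.7 kN, N_CD = 13.3 kN, N_BC = 13.3 kN, N_AB = -9.9 kN.
A_AB = 739.3 mm².
A_BC = 210.2 mm².
A_CD = 649.7 mm².
A_DE = 471.4 mm².
δ_AB = -9900·792/(739.3·108000) = -0.09819 mm
δ_BC = 13300·202/(210.2·108000) = 0.1183 mm
δ_CD = 13300·273/(649.7·108000) = 0.05175 mm
δ_DE = -18700·269/(471.4·108000) = -0.0988 mm
δ = Σδ_i = -0.02693 mm.

-0.0269 mm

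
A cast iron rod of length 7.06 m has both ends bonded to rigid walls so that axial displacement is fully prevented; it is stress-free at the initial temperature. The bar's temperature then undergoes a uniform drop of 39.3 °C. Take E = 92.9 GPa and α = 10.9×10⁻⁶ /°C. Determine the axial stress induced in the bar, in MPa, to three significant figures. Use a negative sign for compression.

Free thermal expansion αLΔT = 10.9e-6 · 7060 · -39.3 = -3.024 mm.
The walls impose strain ε = −(-3.024)/7060 = 4.2837e-04; σ = Eε = 92900 · 4.2837e-04 = 39.8 MPa.

39.8 MPa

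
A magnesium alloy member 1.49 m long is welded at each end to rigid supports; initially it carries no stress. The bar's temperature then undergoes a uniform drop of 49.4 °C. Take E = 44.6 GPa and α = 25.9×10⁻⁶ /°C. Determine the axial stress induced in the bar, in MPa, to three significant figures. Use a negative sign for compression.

Free thermal expansion αLΔT = 25.9e-6 · 1490 · -49.4 = -1.906 mm.
The walls impose strain ε = −(-1.906)/1490 = 1.2795e-03; σ = Eε = 44600 · 1.2795e-03 = 57.06 MPa.

57.1 MPa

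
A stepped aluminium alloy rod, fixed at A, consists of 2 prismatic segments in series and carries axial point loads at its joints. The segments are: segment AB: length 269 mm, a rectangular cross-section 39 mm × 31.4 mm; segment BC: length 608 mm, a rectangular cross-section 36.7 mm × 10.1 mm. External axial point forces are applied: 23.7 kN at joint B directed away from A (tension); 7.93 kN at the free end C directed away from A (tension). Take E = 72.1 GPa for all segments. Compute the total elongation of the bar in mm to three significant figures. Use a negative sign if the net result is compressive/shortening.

Internal axial forces (sectioning from the free end, tension +): N_BC = 7.93 kN, N_AB = 31.63 kN.
A_AB = 1225 mm².
A_BC = 370.7 mm².
δ_AB = 31630·269/(1225·72100) = 0.09637 mm
δ_BC = 7930·608/(370.7·72100) = 0.1804 mm
δ = Σδ_i = 0.2768 mm.

0.277 mm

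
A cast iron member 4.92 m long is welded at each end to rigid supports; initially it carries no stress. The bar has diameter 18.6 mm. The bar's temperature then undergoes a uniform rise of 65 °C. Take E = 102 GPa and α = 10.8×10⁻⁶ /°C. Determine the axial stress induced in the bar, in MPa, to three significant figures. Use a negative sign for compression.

-71.6 MPa

Free thermal expansion αLΔT = 10.8e-6 · 4920 · 65 = 3.454 mm.
The walls impose strain ε = −(3.454)/4920 = -7.0200e-04; σ = Eε = 102000 · -7.0200e-04 = -71.6 MPa.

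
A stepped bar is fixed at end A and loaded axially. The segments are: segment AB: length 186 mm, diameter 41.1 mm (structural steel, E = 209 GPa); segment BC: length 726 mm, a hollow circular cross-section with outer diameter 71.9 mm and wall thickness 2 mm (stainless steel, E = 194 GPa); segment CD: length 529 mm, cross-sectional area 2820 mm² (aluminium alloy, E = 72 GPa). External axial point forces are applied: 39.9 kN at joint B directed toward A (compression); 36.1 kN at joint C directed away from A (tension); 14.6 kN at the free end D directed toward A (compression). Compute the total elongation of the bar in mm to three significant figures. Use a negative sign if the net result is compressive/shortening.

0.133 mm

Internal axial forces (sectioning from the free end, tension +): N_CD = -14.6 kN, N_BC = 21.5 kN, N_AB = -18.4 kN.
A_AB = 1327 mm².
A_BC = 439.2 mm².
δ_AB = -18400·186/(1327·209000) = -0.01234 mm
δ_BC = 21500·726/(439.2·194000) = 0.1832 mm
δ_CD = -14600·529/(2820·72000) = -0.03804 mm
δ = Σδ_i = 0.1328 mm.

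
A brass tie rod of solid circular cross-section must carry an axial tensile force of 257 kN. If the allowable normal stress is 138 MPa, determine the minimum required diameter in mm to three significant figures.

48.7 mm

Required area A ≥ P/σ_allow = 257000/138 = 1862 mm².
For a solid circular section, d ≥ √(4A/π) = 48.69 mm.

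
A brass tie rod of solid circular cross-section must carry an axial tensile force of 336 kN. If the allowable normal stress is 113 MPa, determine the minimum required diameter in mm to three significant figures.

61.5 mm

Required area A ≥ P/σ_allow = 336000/113 = 2973 mm².
For a solid circular section, d ≥ √(4A/π) = 61.53 mm.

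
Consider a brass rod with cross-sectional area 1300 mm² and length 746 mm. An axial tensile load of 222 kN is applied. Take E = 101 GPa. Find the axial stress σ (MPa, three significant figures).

171 MPa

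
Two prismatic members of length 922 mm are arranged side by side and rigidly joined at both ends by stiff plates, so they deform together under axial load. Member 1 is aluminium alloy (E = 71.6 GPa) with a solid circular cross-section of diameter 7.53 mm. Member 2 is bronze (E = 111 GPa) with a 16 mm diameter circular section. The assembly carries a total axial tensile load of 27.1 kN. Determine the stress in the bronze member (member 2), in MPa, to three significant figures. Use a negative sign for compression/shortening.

A_1 = 44.53 mm².
A_2 = 201.1 mm².
Equal strain + equilibrium ⇒ each member carries load in proportion to AE: A₁E₁ = 3189000 N, A₂E₂ = 22320000 N, ΣAE = 25510000 N.
σ₂ = P·E₂/ΣAE = 27100·111000/25510000 = 117.9 MPa.

118 MPa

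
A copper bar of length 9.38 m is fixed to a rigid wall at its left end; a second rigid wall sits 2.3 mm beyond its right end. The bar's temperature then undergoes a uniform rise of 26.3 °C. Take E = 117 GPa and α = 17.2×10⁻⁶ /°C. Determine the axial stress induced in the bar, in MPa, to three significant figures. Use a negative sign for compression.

-24.2 MPa

Free thermal expansion αLΔT = 17.2e-6 · 9380 · 26.3 = 4.243 mm.
The walls engage after the gap closes; constrained expansion = 4.243 − 2.3 = 1.943 mm.
The walls impose strain ε = −(1.943)/9380 = -2.0716e-04; σ = Eε = 117000 · -2.0716e-04 = -24.24 MPa.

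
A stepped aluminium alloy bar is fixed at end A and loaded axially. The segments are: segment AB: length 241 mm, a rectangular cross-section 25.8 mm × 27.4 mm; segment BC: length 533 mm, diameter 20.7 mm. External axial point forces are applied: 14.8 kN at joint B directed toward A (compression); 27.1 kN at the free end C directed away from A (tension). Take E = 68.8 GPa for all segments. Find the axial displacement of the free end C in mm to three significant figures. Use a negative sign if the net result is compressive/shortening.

0.685 mm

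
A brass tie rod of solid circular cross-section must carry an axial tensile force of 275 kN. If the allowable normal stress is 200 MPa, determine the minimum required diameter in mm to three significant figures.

41.8 mm

Required area A ≥ P/σ_allow = 275000/200 = 1375 mm².
For a solid circular section, d ≥ √(4A/π) = 41.84 mm.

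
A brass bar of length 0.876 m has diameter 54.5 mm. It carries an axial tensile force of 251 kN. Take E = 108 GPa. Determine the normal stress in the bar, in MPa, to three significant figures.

108 MPa

A = 2333 mm².
σ = N/A = 251000/2333 = 107.6 MPa.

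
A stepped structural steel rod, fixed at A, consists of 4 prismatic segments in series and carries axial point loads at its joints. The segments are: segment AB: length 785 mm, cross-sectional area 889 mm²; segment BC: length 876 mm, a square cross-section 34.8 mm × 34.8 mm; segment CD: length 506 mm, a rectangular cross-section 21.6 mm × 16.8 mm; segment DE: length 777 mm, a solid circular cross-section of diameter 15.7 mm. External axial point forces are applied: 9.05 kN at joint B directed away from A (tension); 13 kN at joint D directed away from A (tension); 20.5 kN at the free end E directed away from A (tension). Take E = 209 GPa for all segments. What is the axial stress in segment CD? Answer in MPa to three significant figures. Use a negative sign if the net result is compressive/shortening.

92.3 MPa

Internal axial forces (sectioning from the free end, tension +): N_DE = 20.5 kN, N_CD = 33.5 kN, N_BC = 33.5 kN, N_AB = 42.55 kN.
A_CD = 362.9 mm².
σ_CD = N_CD/A_CD = 33500/362.9 = 92.32 MPa.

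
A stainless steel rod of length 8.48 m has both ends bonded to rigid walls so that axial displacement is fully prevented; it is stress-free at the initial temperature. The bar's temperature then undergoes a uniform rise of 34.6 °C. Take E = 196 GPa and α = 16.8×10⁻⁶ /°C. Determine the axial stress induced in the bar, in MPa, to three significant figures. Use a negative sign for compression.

Free thermal expansion αLΔT = 16.8e-6 · 8480 · 34.6 = 4.929 mm.
The walls impose strain ε = −(4.929)/8480 = -5.8128e-04; σ = Eε = 196000 · -5.8128e-04 = -113.9 MPa.

-114 MPa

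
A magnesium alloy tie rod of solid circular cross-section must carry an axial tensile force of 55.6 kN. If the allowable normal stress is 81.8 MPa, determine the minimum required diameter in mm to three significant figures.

Required area A ≥ P/σ_allow = 55600/81.8 = 679.7 mm².
For a solid circular section, d ≥ √(4A/π) = 29.42 mm.

29.4 mm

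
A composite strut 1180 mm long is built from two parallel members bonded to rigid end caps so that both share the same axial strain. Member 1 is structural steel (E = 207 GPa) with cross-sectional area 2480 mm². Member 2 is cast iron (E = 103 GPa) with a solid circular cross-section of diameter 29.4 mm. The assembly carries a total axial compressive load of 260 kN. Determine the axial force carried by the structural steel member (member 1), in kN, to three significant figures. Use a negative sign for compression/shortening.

-229 kN

A_2 = 678.9 mm².
Equal strain + equilibrium ⇒ each member carries load in proportion to AE: A₁E₁ = 513400000 N, A₂E₂ = 69920000 N, ΣAE = 583300000 N.
F₁ = P·A₁E₁/ΣAE = -260000·513400000/583300000 = -228800 N.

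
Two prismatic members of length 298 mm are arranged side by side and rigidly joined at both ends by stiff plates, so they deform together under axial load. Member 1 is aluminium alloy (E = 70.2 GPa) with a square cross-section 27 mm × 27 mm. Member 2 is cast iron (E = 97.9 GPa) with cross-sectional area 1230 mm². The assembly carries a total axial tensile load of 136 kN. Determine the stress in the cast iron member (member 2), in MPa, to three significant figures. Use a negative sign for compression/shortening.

77.6 MPa

A_1 = 729 mm².
Equal strain + equilibrium ⇒ each member carries load in proportion to AE: A₁E₁ = 51180000 N, A₂E₂ = 120400000 N, ΣAE = 171600000 N.
σ₂ = P·E₂/ΣAE = 136000·97900/171600000 = 77.59 MPa.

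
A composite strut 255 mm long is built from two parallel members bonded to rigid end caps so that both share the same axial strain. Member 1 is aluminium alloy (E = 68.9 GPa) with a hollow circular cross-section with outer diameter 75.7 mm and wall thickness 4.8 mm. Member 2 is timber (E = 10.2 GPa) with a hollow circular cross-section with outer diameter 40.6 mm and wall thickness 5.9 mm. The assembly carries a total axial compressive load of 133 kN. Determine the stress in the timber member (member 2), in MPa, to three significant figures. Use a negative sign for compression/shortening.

A_1 = 1069 mm².
A_2 = 643.2 mm².
Equal strain + equilibrium ⇒ each member carries load in proportion to AE: A₁E₁ = 73660000 N, A₂E₂ = 6560000 N, ΣAE = 80220000 N.
σ₂ = P·E₂/ΣAE = -133000·10200/80220000 = -16.91 MPa.

-16.9 MPa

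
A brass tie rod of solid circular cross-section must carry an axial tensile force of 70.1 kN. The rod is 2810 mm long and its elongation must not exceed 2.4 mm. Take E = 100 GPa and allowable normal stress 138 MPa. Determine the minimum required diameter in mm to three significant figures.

32.3 mm

Required area A ≥ P/σ_allow = 70100/138 = 508 mm².
For a solid circular section, d ≥ √(4A/π) = 25.43 mm.
Elongation limit: A ≥ PL/(Eδ_allow) = 70100·2810/(100000·2.4) = 820.8 mm² ⇒ d ≥ 32.33 mm.
The elongation limit governs.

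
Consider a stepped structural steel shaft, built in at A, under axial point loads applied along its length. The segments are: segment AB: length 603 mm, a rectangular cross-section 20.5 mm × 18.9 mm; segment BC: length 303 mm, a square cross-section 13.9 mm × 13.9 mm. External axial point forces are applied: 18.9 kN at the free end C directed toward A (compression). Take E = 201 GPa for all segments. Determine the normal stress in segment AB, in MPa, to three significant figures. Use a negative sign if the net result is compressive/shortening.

-48.8 MPa

Internal axial forces (sectioning from the free end, tension +): N_BC = -18.9 kN, N_AB = -18.9 kN.
A_AB = 387.4 mm².
σ_AB = N_AB/A_AB = -18900/387.4 = -48.78 MPa.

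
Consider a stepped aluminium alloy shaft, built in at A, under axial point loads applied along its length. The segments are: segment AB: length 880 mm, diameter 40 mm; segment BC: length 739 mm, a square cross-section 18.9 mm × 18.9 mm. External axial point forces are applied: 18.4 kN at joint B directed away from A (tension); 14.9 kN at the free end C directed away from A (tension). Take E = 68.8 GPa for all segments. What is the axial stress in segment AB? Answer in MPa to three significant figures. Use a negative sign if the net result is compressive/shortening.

26.5 MPa

Internal axial forces (sectioning from the free end, tension +): N_BC = 14.9 kN, N_AB = 33.3 kN.
A_AB = 1257 mm².
σ_AB = N_AB/A_AB = 33300/1257 = 26.5 MPa.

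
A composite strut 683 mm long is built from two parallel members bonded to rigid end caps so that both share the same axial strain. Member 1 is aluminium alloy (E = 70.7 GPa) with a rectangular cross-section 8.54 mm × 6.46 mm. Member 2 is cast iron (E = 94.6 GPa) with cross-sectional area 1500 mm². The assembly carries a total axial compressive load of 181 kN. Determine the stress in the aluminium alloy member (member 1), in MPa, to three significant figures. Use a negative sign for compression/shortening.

A_1 = 55.17 mm².
Equal strain + equilibrium ⇒ each member carries load in proportion to AE: A₁E₁ = 3900000 N, A₂E₂ = 141900000 N, ΣAE = 145800000 N.
σ₁ = P·E₁/ΣAE = -181000·70700/145800000 = -87.77 MPa.

-87.8 MPa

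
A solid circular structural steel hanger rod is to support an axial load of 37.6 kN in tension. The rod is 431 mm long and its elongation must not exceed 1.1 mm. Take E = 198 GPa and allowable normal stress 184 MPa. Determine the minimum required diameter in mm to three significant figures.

Required area A ≥ P/σ_allow = 37600/184 = 204.3 mm².
For a solid circular section, d ≥ √(4A/π) = 16.13 mm.
Elongation limit: A ≥ PL/(Eδ_allow) = 37600·431/(198000·1.1) = 74.41 mm² ⇒ d ≥ 9.733 mm.
The stress limit governs.

16.1 mm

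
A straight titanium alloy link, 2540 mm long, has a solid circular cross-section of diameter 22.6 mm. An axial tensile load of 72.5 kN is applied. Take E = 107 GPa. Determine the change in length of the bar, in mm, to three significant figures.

4.29 mm

A = 401.1 mm².
δ_mech = NL/(AE) = 72500·2540/(401.1·107000) = 4.29 mm.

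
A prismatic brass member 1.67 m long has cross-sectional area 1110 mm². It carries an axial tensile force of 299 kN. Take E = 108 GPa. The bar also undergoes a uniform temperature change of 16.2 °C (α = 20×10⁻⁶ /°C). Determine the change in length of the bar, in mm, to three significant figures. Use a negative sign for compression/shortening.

δ_mech = NL/(AE) = 299000·1670/(1110·108000) = 4.165 mm.
δ_thermal = αLΔT = 20e-6·1670·16.2 = 0.5411 mm.
δ = δ_mech + δ_thermal = 4.706 mm.

4.71 mm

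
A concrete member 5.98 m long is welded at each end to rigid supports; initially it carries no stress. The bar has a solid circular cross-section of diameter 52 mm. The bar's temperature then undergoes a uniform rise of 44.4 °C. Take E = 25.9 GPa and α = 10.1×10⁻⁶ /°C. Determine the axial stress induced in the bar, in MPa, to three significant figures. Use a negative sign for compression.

Free thermal expansion αLΔT = 10.1e-6 · 5980 · 44.4 = 2.682 mm.
The walls impose strain ε = −(2.682)/5980 = -4.4844e-04; σ = Eε = 25900 · -4.4844e-04 = -11.61 MPa.

-11.6 MPa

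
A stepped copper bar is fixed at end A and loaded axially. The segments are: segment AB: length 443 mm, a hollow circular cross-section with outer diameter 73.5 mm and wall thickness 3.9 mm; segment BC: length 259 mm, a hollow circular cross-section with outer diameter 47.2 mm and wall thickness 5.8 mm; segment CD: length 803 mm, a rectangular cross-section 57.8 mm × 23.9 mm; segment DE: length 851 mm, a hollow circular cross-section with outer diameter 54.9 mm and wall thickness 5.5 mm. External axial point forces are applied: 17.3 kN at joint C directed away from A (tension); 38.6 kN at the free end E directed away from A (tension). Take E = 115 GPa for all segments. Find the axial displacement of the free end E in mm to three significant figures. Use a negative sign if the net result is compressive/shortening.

Internal axial forces (sectioning from the free end, tension +): N_DE = 38.6 kN, N_CD = 38.6 kN, N_BC = 55.9 kN, N_AB = 55.9 kN.
A_AB = 852.8 mm².
A_BC = 754.4 mm².
A_CD = 1381 mm².
A_DE = 853.6 mm².
δ_AB = 55900·443/(852.8·115000) = 0.2525 mm
δ_BC = 55900·259/(754.4·115000) = 0.1669 mm
δ_CD = 38600·803/(1381·115000) = 0.1951 mm
δ_DE = 38600·851/(853.6·115000) = 0.3346 mm
δ = Σδ_i = 0.9492 mm.

0.949 mm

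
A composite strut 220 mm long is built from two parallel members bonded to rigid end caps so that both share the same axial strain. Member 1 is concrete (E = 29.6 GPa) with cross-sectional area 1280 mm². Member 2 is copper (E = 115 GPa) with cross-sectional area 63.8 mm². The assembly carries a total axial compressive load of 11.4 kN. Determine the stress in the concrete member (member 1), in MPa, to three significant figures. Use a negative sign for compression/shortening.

-7.46 MPa

Equal strain + equilibrium ⇒ each member carries load in proportion to AE: A₁E₁ = 37890000 N, A₂E₂ = 7337000 N, ΣAE = 45220000 N.
σ₁ = P·E₁/ΣAE = -11400·29600/45220000 = -7.461 MPa.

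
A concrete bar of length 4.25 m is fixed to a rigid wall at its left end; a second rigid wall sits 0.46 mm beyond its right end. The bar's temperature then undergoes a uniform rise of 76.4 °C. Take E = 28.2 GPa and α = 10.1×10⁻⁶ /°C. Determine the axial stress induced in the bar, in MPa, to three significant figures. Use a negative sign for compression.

-18.7 MPa

Free thermal expansion αLΔT = 10.1e-6 · 4250 · 76.4 = 3.279 mm.
The walls engage after the gap closes; constrained expansion = 3.279 − 0.46 = 2.819 mm.
The walls impose strain ε = −(2.819)/4250 = -6.6340e-04; σ = Eε = 28200 · -6.6340e-04 = -18.71 MPa.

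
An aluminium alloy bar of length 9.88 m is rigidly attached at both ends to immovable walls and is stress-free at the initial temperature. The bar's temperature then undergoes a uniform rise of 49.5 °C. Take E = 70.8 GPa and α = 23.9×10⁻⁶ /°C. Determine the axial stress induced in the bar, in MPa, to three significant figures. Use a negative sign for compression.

-83.8 MPa

Free thermal expansion αLΔT = 23.9e-6 · 9880 · 49.5 = 11.69 mm.
The walls impose strain ε = −(11.69)/9880 = -1.1830e-03; σ = Eε = 70800 · -1.1830e-03 = -83.76 MPa.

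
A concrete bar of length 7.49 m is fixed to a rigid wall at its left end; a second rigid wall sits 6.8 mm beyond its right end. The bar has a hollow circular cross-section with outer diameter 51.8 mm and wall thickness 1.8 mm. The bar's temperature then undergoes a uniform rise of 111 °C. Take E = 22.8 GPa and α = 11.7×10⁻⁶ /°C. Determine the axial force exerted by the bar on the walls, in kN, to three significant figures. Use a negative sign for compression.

-2.52 kN

Free thermal expansion αLΔT = 11.7e-6 · 7490 · 111 = 9.727 mm.
The walls engage after the gap closes; constrained expansion = 9.727 − 6.8 = 2.927 mm.
The walls impose strain ε = −(2.927)/7490 = -3.9082e-04; σ = Eε = 22800 · -3.9082e-04 = -8.911 MPa.
Wall reaction R = σ·A = -8.911·282.7 = -2519 N = -2.519 kN.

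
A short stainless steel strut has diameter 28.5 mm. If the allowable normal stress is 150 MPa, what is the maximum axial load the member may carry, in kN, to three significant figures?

A = 637.9 mm².
P_max = σ_allow · A = 150 · 637.9 = 95690 N = 95.69 kN.

95.7 kN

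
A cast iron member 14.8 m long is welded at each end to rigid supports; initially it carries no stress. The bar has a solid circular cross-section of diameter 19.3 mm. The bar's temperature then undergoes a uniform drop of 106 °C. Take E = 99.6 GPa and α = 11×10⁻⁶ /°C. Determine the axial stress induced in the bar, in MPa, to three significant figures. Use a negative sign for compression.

Free thermal expansion αLΔT = 11e-6 · 14800 · -106 = -17.26 mm.
The walls impose strain ε = −(-17.26)/14800 = 1.1660e-03; σ = Eε = 99600 · 1.1660e-03 = 116.1 MPa.

116 MPa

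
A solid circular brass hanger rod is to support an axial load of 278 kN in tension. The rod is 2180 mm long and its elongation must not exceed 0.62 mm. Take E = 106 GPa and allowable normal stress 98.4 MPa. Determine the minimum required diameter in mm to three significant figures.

Required area A ≥ P/σ_allow = 278000/98.4 = 2825 mm².
For a solid circular section, d ≥ √(4A/π) = 59.98 mm.
Elongation limit: A ≥ PL/(Eδ_allow) = 278000·2180/(106000·0.62) = 9222 mm² ⇒ d ≥ 108.4 mm.
The elongation limit governs.

108 mm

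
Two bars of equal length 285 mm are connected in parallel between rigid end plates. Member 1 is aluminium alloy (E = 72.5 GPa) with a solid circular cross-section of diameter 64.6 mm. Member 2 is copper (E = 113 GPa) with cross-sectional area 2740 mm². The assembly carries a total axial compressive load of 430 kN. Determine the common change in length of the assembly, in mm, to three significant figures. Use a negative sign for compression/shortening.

-0.224 mm

A_1 = 3278 mm².
Equal strain + equilibrium ⇒ each member carries load in proportion to AE: A₁E₁ = 237600000 N, A₂E₂ = 309600000 N, ΣAE = 547200000 N.
δ = PL/ΣAE = -430000·285/547200000 = -0.2239 mm.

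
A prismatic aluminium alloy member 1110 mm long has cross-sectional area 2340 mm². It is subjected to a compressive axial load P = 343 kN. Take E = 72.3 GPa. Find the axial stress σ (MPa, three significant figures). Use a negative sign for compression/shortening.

σ = N/A = -343000/2340 = -146.6 MPa.

-147 MPa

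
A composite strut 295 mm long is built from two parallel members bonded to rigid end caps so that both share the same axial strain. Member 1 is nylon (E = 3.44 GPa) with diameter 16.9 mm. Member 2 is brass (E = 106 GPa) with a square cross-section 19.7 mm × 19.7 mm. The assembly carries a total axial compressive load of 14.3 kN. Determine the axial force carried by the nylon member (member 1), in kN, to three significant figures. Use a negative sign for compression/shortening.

-0.263 kN

A_1 = 224.3 mm².
A_2 = 388.1 mm².
Equal strain + equilibrium ⇒ each member carries load in proportion to AE: A₁E₁ = 771700 N, A₂E₂ = 41140000 N, ΣAE = 41910000 N.
F₁ = P·A₁E₁/ΣAE = -14300·771700/41910000 = -263.3 N.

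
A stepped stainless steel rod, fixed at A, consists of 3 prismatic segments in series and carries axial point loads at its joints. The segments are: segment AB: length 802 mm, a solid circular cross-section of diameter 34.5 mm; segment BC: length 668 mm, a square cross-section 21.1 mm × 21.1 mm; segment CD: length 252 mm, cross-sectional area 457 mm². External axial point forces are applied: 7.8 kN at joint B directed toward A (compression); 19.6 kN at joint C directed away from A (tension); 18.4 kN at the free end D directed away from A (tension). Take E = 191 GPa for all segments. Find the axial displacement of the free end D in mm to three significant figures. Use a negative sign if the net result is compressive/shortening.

0.487 mm

Internal axial forces (sectioning from the free end, tension +): N_CD = 18.4 kN, N_BC = 38 kN, N_AB = 30.2 kN.
A_AB = 934.8 mm².
A_BC = 445.2 mm².
δ_AB = 30200·802/(934.8·191000) = 0.1357 mm
δ_BC = 38000·668/(445.2·191000) = 0.2985 mm
δ_CD = 18400·252/(457·191000) = 0.05312 mm
δ = Σδ_i = 0.4873 mm.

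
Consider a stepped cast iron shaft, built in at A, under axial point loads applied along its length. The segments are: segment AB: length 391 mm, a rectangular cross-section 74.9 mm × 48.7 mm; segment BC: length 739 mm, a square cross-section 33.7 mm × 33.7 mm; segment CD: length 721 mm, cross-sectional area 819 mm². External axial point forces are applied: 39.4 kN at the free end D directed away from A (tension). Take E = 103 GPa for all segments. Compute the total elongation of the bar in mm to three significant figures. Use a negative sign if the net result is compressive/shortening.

0.627 mm

Internal axial forces (sectioning from the free end, tension +): N_CD = 39.4 kN, N_BC = 39.4 kN, N_AB = 39.4 kN.
A_AB = 3648 mm².
A_BC = 1136 mm².
δ_AB = 39400·391/(3648·103000) = 0.041 mm
δ_BC = 39400·739/(1136·103000) = 0.2489 mm
δ_CD = 39400·721/(819·103000) = 0.3368 mm
δ = Σδ_i = 0.6267 mm.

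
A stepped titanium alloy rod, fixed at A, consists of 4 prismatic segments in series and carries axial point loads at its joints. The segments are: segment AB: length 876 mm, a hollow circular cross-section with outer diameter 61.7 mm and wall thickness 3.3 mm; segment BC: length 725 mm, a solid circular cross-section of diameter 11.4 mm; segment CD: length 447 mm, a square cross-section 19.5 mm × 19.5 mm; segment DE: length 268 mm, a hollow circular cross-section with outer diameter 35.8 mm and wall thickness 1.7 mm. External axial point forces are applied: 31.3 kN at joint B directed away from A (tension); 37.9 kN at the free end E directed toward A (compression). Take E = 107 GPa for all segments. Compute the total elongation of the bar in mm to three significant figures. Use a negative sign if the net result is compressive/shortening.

Internal axial forces (sectioning from the free end, tension +): N_DE = -37.9 kN, N_CD = -37.9 kN, N_BC = -37.9 kN, N_AB = -6.6 kN.
A_AB = 605.4 mm².
A_BC = 102.1 mm².
A_CD = 380.2 mm².
A_DE = 182.1 mm².
δ_AB = -6600·876/(605.4·107000) = -0.08925 mm
δ_BC = -37900·725/(102.1·107000) = -2.516 mm
δ_CD = -37900·447/(380.2·107000) = -0.4164 mm
δ_DE = -37900·268/(182.1·107000) = -0.5212 mm
δ = Σδ_i = -3.543 mm.

-3.54 mm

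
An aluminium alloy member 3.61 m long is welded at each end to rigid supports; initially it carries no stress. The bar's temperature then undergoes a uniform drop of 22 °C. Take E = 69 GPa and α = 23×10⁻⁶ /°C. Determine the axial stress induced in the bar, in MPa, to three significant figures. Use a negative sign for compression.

34.9 MPa

Free thermal expansion αLΔT = 23e-6 · 3610 · -22 = -1.827 mm.
The walls impose strain ε = −(-1.827)/3610 = 5.0600e-04; σ = Eε = 69000 · 5.0600e-04 = 34.91 MPa.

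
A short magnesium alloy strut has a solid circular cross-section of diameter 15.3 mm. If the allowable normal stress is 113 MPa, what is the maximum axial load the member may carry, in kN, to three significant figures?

20.8 kN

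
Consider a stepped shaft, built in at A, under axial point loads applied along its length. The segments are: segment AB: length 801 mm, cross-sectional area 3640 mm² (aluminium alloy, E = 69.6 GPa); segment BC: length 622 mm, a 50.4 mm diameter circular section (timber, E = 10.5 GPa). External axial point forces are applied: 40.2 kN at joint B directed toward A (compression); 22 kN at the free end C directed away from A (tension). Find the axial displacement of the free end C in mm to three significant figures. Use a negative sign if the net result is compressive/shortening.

0.596 mm

Internal axial forces (sectioning from the free end, tension +): N_BC = 22 kN, N_AB = -18.2 kN.
A_BC = 1995 mm².
δ_AB = -18200·801/(3640·69600) = -0.05754 mm
δ_BC = 22000·622/(1995·10500) = 0.6532 mm
δ = Σδ_i = 0.5957 mm.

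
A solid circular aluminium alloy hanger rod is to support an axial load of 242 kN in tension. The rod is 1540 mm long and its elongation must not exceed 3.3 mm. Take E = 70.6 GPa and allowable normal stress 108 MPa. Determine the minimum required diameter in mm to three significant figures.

Required area A ≥ P/σ_allow = 242000/108 = 2241 mm².
For a solid circular section, d ≥ √(4A/π) = 53.41 mm.
Elongation limit: A ≥ PL/(Eδ_allow) = 242000·1540/(70600·3.3) = 1600 mm² ⇒ d ≥ 45.13 mm.
The stress limit governs.

53.4 mm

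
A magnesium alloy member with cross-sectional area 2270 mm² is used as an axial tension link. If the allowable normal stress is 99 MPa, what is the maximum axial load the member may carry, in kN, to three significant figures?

225 kN

P_max = σ_allow · A = 99 · 2270 = 224700 N = 224.7 kN.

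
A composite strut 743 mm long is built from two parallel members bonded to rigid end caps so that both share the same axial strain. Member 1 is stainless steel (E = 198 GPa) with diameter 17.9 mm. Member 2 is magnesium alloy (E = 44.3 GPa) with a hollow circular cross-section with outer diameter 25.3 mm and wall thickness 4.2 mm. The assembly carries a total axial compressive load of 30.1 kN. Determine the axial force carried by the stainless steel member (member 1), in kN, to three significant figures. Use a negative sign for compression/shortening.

A_1 = 251.6 mm².
A_2 = 278.4 mm².
Equal strain + equilibrium ⇒ each member carries load in proportion to AE: A₁E₁ = 49830000 N, A₂E₂ = 12330000 N, ΣAE = 62160000 N.
F₁ = P·A₁E₁/ΣAE = -30100·49830000/62160000 = -24130 N.

-24.1 kN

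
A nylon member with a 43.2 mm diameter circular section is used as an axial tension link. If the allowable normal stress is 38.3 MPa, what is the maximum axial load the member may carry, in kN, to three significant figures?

A = 1466 mm².
P_max = σ_allow · A = 38.3 · 1466 = 56140 N = 56.14 kN.

56.1 kN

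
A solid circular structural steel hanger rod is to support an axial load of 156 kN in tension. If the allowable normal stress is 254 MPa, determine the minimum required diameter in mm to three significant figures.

28.0 mm

Required area A ≥ P/σ_allow = 156000/254 = 614.2 mm².
For a solid circular section, d ≥ √(4A/π) = 27.96 mm.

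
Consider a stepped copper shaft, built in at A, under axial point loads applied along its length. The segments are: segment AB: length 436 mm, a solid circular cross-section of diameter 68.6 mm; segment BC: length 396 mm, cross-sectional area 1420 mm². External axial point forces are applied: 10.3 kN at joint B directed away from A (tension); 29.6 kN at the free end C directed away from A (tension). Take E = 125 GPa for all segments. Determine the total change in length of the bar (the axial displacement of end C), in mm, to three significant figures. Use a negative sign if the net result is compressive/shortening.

Internal axial forces (sectioning from the free end, tension +): N_BC = 29.6 kN, N_AB = 39.9 kN.
A_AB = 3696 mm².
δ_AB = 39900·436/(3696·125000) = 0.03765 mm
δ_BC = 29600·396/(1420·125000) = 0.06604 mm
δ = Σδ_i = 0.1037 mm.

0.104 mm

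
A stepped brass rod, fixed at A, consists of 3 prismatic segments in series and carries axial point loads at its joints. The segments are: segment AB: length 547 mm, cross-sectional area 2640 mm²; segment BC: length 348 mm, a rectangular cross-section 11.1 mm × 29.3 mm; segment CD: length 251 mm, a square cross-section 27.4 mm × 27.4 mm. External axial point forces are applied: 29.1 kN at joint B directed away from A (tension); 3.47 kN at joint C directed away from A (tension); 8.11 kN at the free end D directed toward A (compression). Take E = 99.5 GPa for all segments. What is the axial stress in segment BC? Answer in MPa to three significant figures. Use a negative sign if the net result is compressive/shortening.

Internal axial forces (sectioning from the free end, tension +): N_CD = -8.11 kN, N_BC = -4.64 kN, N_AB = 24.46 kN.
A_BC = 325.2 mm².
σ_BC = N_BC/A_BC = -4640/325.2 = -14.27 MPa.

-14.3 MPa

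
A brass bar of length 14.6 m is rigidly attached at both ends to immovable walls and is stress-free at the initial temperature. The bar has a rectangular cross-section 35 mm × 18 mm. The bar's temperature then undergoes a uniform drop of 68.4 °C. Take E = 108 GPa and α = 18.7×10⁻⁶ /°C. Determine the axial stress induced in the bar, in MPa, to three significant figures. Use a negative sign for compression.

Free thermal expansion αLΔT = 18.7e-6 · 14600 · -68.4 = -18.67 mm.
The walls impose strain ε = −(-18.67)/14600 = 1.2791e-03; σ = Eε = 108000 · 1.2791e-03 = 138.1 MPa.

138 MPa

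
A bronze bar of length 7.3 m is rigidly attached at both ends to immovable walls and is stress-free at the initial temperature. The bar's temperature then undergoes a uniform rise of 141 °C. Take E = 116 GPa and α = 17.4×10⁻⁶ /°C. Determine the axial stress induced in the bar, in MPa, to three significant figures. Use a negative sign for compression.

-285 MPa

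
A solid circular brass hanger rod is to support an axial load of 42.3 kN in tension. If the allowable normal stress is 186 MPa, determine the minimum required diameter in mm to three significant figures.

Required area A ≥ P/σ_allow = 42300/186 = 227.4 mm².
For a solid circular section, d ≥ √(4A/π) = 17.02 mm.

17.0 mm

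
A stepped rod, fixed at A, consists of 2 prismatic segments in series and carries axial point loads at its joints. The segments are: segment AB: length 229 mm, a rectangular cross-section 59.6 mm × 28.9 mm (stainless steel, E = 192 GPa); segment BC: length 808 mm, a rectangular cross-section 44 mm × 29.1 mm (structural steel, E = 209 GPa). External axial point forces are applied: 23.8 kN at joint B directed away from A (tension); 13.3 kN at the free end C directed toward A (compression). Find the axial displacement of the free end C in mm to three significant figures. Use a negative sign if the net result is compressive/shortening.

-0.0329 mm

Internal axial forces (sectioning from the free end, tension +): N_BC = -13.3 kN, N_AB = 10.5 kN.
A_AB = 1722 mm².
A_BC = 1280 mm².
δ_AB = 10500·229/(1722·192000) = 0.007271 mm
δ_BC = -13300·808/(1280·209000) = -0.04016 mm
δ = Σδ_i = -0.03289 mm.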